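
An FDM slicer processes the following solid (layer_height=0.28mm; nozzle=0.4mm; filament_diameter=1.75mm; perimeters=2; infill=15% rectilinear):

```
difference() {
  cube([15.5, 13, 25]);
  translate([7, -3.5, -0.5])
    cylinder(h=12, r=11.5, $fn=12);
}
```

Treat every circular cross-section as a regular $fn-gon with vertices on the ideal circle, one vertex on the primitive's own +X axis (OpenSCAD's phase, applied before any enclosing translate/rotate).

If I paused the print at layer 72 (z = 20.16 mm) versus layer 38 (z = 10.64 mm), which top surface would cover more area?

Layer 72 (z = 20.16): the 15.5×13 cube contributes its full rectangle (area 201.50 mm²); the cylinder at (7, -3.5) is not intersected at this z (z outside [-0.5, 11.5]); Taking the first minus the rest: none of the subtracted shapes is present at this height, so the 15.5×13 cube is unchanged — area = 201.50 mm². So its area = 201.50 mm². Layer 38 (z = 10.64): the cube is present — its section is the full 15.5×13 rectangle (area 201.50 mm²); the cylinder at (7, -3.5): section is a regular 12-gon, circumradius r=11.5 (area = (12/2)·11.500²·sin(360°/12) = 396.75 mm²); After the difference (first − rest): starting from the 15.5×13 cube (201.50 mm²), the r=11.5 cylinder at (7, -3.5) partially overlaps it — only the 104.42 mm² overlap (of its 396.75 mm²) is removed, clipping the outline — area = 97.08 mm². So its area = 97.08 mm². Layer 72 is larger (201.50 vs 97.08 mm²).

layer 72 (z = 20.16 mm)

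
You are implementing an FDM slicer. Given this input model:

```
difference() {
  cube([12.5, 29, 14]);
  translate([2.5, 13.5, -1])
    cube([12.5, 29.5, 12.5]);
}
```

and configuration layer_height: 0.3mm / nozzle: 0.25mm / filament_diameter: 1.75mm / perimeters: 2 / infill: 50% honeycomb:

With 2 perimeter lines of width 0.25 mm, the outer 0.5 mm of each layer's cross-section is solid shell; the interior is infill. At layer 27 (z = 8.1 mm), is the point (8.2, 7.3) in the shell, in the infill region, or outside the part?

At z = 8.1 mm: the cube (footprint 12.5×29) is included at this height; the 12.5×29.5 cube at (2.5, 13.5) contributes its full rectangle; Subtracting the remaining from the first: starting from the 12.5×29 cube, the 12.5×29.5 cube at (2.5, 13.5) partially overlaps it — only the 155.00 mm² overlap (of its 368.75 mm²) is removed, clipping the outline — 1 connected region. Overall, the cross-section is a single solid region. The nearest boundary edge runs (12.50, 13.50)→(12.50, 0.00); distance from the point to it = 4.30 mm. The point is inside the cross-section and 4.30 mm from the nearest boundary — more than the 0.5 mm shell width (2 × 0.25), so it's in the infill interior.

infill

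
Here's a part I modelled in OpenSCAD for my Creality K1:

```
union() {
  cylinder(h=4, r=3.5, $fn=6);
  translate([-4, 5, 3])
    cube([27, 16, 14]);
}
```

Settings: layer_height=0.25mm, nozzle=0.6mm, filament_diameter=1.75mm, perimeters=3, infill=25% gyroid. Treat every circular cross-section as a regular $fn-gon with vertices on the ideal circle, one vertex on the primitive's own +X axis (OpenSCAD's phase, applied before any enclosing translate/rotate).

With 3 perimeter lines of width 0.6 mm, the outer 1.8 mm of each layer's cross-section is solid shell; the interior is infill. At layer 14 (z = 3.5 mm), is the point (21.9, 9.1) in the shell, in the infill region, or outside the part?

At z = 3.5 mm: the cylinder: section is a regular 6-gon, circumradius r=3.5; the cube at (-4, 5) is present — its section is the full 27×16 rectangle; Merging all regions: the 2 present regions are separate (no shared area or edge), so areas and boundary lengths simply add and each stays a separate island — 2 connected regions. Overall, the cross-section has 2 separate islands. The nearest boundary edge runs (23.00, 21.00)→(23.00, 5.00); distance from the point to it = 1.10 mm. (Shell/infill is judged within the island containing the point — the largest one.) The point is inside the cross-section, 1.10 mm from the nearest boundary — within the 1.8 mm shell band (3 × 0.6).

shell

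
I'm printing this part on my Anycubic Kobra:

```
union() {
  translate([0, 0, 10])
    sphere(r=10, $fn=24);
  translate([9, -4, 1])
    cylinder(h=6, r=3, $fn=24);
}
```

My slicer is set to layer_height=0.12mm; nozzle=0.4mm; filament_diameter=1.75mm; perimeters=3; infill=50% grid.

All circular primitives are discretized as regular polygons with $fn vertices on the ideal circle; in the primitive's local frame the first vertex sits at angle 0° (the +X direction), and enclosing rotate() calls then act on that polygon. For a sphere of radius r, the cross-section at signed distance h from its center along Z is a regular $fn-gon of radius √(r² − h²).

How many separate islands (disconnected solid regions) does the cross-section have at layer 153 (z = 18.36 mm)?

1

At z = 18.36 mm: the r=10 sphere contributes a regular 24-gon of circumradius √(10²−8.36²) = 5.487; the cylinder at (9, -4) is absent (z outside [1, 7]); Taking the union: only the r=10 sphere is present, so the union is just that shape — 1 connected region. Overall, the cross-section is a single solid region. Island count = 1.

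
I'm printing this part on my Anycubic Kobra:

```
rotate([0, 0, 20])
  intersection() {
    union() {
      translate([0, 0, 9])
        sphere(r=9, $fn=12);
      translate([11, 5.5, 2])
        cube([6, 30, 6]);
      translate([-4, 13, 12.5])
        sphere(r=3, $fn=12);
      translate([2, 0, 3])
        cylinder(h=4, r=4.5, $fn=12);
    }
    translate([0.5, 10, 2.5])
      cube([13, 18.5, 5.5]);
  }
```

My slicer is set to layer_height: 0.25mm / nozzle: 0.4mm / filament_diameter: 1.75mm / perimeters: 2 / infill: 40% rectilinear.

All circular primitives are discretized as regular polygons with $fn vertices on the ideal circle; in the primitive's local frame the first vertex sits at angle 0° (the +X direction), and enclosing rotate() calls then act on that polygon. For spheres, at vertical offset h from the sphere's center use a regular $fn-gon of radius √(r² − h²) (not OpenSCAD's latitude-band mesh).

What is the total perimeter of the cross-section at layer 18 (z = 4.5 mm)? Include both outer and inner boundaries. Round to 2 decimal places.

At z = 4.5 mm: the r=9 sphere slices to a regular 12-gon of circumradius 7.794 (√(r²−h²) with h=4.5 from center) (perimeter = 2·12·7.794·sin(180°/12) = 48.42 mm); the cube at (11, 5.5) is present — its section is the full 6×30 rectangle (perimeter 72.00 mm); the sphere at (-4, 13) is absent (|z−center|=8.000 > r=3); the cylinder at (2, 0): section is a regular 12-gon, circumradius r=4.5 (perimeter = 2·12·4.500·sin(180°/12) = 27.95 mm); Combining (union): the regions partially overlap (shared area 60.75 mm²), so the edge portions inside another operand are dropped and the merged outline is re-measured after clipping — boundary = 120.42 mm; the cube at (0.5, 10) (footprint 13×18.5) is included at this height (perimeter 63.00 mm); After intersecting: the 13×18.5 cube at (0.5, 10) partially overlaps that combined region; clipping to the common part keeps 46.25 mm² — boundary = 42.00 mm; (rotated 20° about Z; rotation is an isometry so areas/perimeters/island counts are preserved). Overall, the cross-section is a single solid region. Total boundary length (outer) = 42.00 mm.

42.00 mm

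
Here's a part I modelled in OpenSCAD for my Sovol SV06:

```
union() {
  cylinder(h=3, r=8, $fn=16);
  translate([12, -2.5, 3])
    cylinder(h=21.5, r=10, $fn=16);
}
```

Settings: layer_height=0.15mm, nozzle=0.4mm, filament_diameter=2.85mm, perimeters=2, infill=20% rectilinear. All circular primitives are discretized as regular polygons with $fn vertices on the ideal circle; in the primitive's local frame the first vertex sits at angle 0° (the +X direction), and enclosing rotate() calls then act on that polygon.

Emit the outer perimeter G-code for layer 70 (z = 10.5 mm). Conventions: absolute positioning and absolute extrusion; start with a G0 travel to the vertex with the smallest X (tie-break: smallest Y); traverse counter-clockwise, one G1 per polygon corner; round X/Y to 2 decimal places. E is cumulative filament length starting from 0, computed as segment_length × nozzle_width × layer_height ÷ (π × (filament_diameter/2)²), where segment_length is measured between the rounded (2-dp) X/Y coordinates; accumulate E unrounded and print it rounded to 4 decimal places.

G0 X2.00 Y-2.50 Z10.50
G1 X2.76 Y-6.33 E0.0367
G1 X4.93 Y-9.57 E0.0734
G1 X8.17 Y-11.74 E0.1101
G1 X12.00 Y-12.50 E0.1468
G1 X15.83 Y-11.74 E0.1835
G1 X19.07 Y-9.57 E0.2202
G1 X21.24 Y-6.33 E0.2569
G1 X22.00 Y-2.50 E0.2936
G1 X21.24 Y1.33 E0.3303
G1 X19.07 Y4.57 E0.3670
G1 X15.83 Y6.74 E0.4037
G1 X12.00 Y7.50 E0.4404
G1 X8.17 Y6.74 E0.4771
G1 X4.93 Y4.57 E0.5138
G1 X2.76 Y1.33 E0.5505
G1 X2.00 Y-2.50 E0.5872

At z = 10.5 mm: the cylinder is absent (z outside [0, 3]); the r=10 cylinder at (12, -2.5) gives a regular 16-gon of circumradius 10 (constant along its height); Combining (union): only the r=10 cylinder at (12, -2.5) is present, so the union is just that shape — 1 connected region. The outline is a single polygon with 16 vertices. Extrusion per mm of travel: 0.4 × 0.15 / (π × 1.425²) = 0.009405. Accumulating E over each segment gives final E = 0.5872.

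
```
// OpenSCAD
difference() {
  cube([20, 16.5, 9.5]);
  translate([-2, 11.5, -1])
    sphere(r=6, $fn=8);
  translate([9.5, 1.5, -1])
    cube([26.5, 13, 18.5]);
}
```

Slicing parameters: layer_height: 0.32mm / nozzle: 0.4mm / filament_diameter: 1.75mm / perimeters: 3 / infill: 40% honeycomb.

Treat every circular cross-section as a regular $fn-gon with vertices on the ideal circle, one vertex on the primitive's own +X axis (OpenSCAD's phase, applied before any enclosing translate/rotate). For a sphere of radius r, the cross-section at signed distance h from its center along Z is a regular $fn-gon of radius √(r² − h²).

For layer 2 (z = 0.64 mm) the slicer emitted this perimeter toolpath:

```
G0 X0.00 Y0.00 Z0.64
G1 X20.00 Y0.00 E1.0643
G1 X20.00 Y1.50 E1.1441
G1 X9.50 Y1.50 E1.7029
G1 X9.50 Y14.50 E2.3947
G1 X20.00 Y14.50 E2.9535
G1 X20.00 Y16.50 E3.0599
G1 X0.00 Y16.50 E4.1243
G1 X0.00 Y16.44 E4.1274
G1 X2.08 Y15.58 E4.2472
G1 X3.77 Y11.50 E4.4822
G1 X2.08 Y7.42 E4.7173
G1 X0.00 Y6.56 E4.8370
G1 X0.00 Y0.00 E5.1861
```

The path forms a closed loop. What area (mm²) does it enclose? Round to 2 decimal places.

Apply the shoelace formula to the sequence of (X, Y) vertices; enclosed area = 167.84 mm².

167.84 mm²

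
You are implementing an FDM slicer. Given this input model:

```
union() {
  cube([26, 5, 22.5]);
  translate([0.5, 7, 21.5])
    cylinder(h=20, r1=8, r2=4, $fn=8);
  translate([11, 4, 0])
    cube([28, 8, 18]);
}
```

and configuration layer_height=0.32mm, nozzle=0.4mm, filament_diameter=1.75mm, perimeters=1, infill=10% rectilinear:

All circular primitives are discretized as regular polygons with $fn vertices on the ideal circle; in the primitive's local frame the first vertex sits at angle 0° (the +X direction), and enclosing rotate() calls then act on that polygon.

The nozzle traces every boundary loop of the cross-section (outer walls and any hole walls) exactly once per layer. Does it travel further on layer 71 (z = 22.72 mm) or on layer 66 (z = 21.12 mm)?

Layer 71 (z = 22.72): the cube is not intersected at this z (z outside [0, 22.5]); the cone at (0.5, 7) contributes a regular 8-gon of circumradius 7.756 (interpolated between r1=8 and r2=4 at t=0.061) (perimeter = 2·8·7.756·sin(180°/8) = 47.49 mm); the cube at (11, 4) is not intersected at this z (z outside [0, 18]); Merging all regions: only the cone at (0.5, 7) is present, so the union is just that shape — boundary = 47.49 mm. So its perimeter = 47.49 mm. Layer 66 (z = 21.12): the 26×5 cube contributes its full rectangle (perimeter 62.00 mm); the cone at (0.5, 7) is absent (z outside [21.5, 41.5]); the cube at (11, 4) is not intersected at this z (z outside [0, 18]); Merging all regions: only the 26×5 cube is present, so the union is just that shape — boundary = 62.00 mm. So its perimeter = 62.00 mm. Layer 66 is larger (62.00 vs 47.49 mm).

layer 66 (z = 21.12 mm)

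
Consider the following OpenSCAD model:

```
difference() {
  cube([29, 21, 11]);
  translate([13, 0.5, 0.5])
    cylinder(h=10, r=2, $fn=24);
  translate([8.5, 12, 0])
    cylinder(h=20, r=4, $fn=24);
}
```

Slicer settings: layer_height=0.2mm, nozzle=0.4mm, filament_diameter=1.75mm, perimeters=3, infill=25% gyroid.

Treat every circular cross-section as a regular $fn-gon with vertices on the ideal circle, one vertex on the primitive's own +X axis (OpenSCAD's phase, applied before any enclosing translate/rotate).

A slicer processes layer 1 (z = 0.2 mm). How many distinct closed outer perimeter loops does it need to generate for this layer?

At z = 0.2 mm: the cube is present — its section is the full 29×21 rectangle; the cylinder at (13, 0.5) is not intersected at this z (z outside [0.5, 10.5]); the r=4 cylinder at (8.5, 12) contributes a regular 24-gon of circumradius 4; Subtracting the remaining from the first: starting from the 29×21 cube, the r=4 cylinder at (8.5, 12) lies wholly inside it (removes its full 49.69 mm² and its 25.06 mm outline becomes a hole wall) — 1 connected region with 1 hole. The result has 1 disconnected region.

1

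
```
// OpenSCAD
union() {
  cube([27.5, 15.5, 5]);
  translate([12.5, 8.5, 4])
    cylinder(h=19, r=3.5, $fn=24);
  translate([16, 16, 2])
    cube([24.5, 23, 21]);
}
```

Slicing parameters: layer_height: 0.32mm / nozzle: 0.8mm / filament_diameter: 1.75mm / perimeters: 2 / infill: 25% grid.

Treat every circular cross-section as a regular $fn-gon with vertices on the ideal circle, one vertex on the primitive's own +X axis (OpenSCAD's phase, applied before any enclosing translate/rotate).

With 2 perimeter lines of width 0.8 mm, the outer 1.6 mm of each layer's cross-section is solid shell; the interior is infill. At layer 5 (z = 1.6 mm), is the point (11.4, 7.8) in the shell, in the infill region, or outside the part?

infill

At z = 1.6 mm: the 27.5×15.5 cube contributes its full rectangle; the cylinder at (12.5, 8.5) is not intersected at this z (z outside [4, 23]); the cube at (16, 16) is not intersected at this z (z outside [2, 23]); Combining (union): only the 27.5×15.5 cube is present, so the union is just that shape — 1 connected region. Overall, the cross-section is a single solid region. The nearest boundary edge runs (27.50, 15.50)→(0.00, 15.50); distance from the point to it = 7.70 mm. The point is inside the cross-section and 7.70 mm from the nearest boundary — more than the 1.6 mm shell width (2 × 0.8), so it's in the infill interior.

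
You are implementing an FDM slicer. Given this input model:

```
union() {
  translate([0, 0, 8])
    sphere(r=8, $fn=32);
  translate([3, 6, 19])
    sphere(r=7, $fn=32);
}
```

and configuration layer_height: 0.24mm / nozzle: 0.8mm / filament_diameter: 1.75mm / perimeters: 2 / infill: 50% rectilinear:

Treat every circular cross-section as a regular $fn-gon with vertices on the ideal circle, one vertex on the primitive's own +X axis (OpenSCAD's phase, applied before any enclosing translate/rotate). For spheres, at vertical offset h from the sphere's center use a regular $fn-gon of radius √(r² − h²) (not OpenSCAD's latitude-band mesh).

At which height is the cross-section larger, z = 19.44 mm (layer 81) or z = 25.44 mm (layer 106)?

layer 81 (z = 19.44 mm)

Layer 81 (z = 19.44): the sphere is absent (|z−center|=11.440 > r=8); the r=7 sphere at (3, 6) contributes a regular 32-gon of circumradius √(7²−0.44²) = 6.986 (area = (32/2)·6.986²·sin(360°/32) = 152.35 mm²); Merging all regions: only the r=7 sphere at (3, 6) is present, so the union is just that shape — area = 152.35 mm². So its area = 152.35 mm². Layer 106 (z = 25.44): the sphere is absent (|z−center|=17.440 > r=8); the r=7 sphere at (3, 6) slices to a regular 32-gon of circumradius 2.743 (√(r²−h²) with h=6.44 from center) (area = (32/2)·2.743²·sin(360°/32) = 23.49 mm²); Taking the union: only the r=7 sphere at (3, 6) is present, so the union is just that shape — area = 23.49 mm². So its area = 23.49 mm². Layer 81 is larger (152.35 vs 23.49 mm²).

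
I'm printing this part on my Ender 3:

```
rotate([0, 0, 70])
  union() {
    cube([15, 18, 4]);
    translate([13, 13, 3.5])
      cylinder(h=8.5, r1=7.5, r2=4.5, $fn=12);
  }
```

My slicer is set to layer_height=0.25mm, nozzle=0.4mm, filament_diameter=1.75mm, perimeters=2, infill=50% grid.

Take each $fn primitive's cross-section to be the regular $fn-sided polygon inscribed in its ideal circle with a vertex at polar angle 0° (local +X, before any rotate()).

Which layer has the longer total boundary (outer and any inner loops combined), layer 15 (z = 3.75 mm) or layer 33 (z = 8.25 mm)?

Layer 15 (z = 3.75): the 15×18 cube contributes its full rectangle (perimeter 66.00 mm); the cone at (13, 13) (r1=7.5→r2=4.5) has section circumradius 7.412 here — a regular 12-gon (perimeter = 2·12·7.412·sin(180°/12) = 46.04 mm); Merging all regions: the regions partially overlap (shared area 98.58 mm²), so the edge portions inside another operand are dropped and the merged outline is re-measured after clipping — boundary = 73.79 mm; (rotated 70° about Z; rotation is an isometry so areas/perimeters/island counts are preserved). So its perimeter = 73.79 mm. Layer 33 (z = 8.25): the cube is absent (z outside [0, 4]); the cone at (13, 13): at t=0.559 of its height the radius interpolates to r₁+(r₂−r₁)t = 5.824, giving a regular 12-gon of that circumradius (perimeter = 2·12·5.824·sin(180°/12) = 36.17 mm); Taking the union: only the cone at (13, 13) is present, so the union is just that shape — boundary = 36.17 mm; (rotated 70° about Z; rotation is an isometry so areas/perimeters/island counts are preserved). So its perimeter = 36.17 mm. Layer 15 is larger (73.79 vs 36.17 mm).

layer 15 (z = 3.75 mm)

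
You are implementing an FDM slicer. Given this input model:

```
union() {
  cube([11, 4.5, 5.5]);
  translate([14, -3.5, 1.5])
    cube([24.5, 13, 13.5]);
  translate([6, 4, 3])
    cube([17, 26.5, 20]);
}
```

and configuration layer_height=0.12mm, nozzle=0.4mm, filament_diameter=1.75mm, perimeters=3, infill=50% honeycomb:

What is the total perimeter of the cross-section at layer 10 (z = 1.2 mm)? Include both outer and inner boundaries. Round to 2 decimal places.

At z = 1.2 mm: the 11×4.5 cube contributes its full rectangle (perimeter 31.00 mm); the cube at (14, -3.5) is absent (z outside [1.5, 15]); the cube at (6, 4) is not intersected at this z (z outside [3, 23]); Taking the union: only the 11×4.5 cube is present, so the union is just that shape — boundary = 31.00 mm. Overall, the cross-section is a single solid region. Total boundary length (outer) = 31.00 mm.

31.00 mm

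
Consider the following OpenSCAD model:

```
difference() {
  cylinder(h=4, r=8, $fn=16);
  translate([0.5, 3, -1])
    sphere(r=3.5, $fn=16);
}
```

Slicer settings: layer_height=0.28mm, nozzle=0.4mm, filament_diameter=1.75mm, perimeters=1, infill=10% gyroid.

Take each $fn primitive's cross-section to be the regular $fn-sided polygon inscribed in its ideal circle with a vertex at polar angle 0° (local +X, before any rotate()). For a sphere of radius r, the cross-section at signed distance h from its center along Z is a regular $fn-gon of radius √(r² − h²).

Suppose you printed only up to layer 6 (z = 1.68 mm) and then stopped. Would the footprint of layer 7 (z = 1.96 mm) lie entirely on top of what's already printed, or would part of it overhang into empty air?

Compare the two slices. At z = 1.68: the cylinder: section is a regular 16-gon, circumradius r=8 (area = (16/2)·8.000²·sin(360°/16) = 195.93 mm²); the r=3.5 sphere at (0.5, 3) contributes a regular 16-gon of circumradius √(3.5²−2.68²) = 2.251 (area = (16/2)·2.251²·sin(360°/16) = 15.51 mm²); Taking the first minus the rest: starting from the r=8 cylinder (195.93 mm²), the r=3.5 sphere at (0.5, 3) lies wholly inside it (removes its full 15.51 mm² and its 14.05 mm outline becomes a hole wall) — area = 180.42 mm². At z = 1.96: the r=8 cylinder contributes a regular 16-gon of circumradius 8 (area = (16/2)·8.000²·sin(360°/16) = 195.93 mm²); the r=3.5 sphere at (0.5, 3) contributes a regular 16-gon of circumradius √(3.5²−2.96²) = 1.868 (area = (16/2)·1.868²·sin(360°/16) = 10.68 mm²); Taking the first minus the rest: starting from the r=8 cylinder (195.93 mm²), the r=3.5 sphere at (0.5, 3) lies wholly inside it (removes its full 10.68 mm² and its 11.66 mm outline becomes a hole wall) — area = 185.25 mm². Checking containment: at z = 1.96 the cross-section extends beyond the z = 1.68 cross-section by about 4.83 mm².

part overhangs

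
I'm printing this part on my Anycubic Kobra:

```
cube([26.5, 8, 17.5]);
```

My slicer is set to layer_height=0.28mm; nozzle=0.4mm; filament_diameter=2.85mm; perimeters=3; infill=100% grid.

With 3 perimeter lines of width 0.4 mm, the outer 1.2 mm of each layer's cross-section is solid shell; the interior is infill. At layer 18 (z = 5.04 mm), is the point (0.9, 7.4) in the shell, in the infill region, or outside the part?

At z = 5.04 mm: the cube is present — its section is the full 26.5×8 rectangle. Overall, the cross-section is a single solid region. The nearest boundary edge runs (26.50, 8.00)→(0.00, 8.00); distance from the point to it = 0.60 mm. The point is inside the cross-section, 0.60 mm from the nearest boundary — within the 1.2 mm shell band (3 × 0.4).

shell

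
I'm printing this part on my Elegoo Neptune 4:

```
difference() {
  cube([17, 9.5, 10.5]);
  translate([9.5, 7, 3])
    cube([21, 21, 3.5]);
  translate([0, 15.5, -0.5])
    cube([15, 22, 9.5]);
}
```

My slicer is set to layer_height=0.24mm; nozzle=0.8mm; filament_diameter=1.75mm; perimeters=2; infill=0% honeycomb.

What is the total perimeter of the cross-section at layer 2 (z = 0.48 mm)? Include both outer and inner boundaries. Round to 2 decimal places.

53.00 mm

At z = 0.48 mm: the 17×9.5 cube contributes its full rectangle (perimeter 53.00 mm); the cube at (9.5, 7) does not reach this height (z outside [3, 6.5]); the 15×22 cube at (0, 15.5) contributes its full rectangle (perimeter 74.00 mm); Taking the first minus the rest: starting from the 17×9.5 cube, the 15×22 cube at (0, 15.5) misses the remaining region (no effect) — boundary = 53.00 mm. Overall, the cross-section is a single solid region. Total boundary length (outer) = 53.00 mm.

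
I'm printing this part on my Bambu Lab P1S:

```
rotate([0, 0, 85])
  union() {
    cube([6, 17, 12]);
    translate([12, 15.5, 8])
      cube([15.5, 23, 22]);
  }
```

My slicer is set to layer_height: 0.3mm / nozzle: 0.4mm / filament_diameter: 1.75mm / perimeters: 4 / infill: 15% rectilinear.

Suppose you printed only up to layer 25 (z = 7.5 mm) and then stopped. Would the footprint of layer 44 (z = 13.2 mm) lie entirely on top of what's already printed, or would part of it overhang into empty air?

part overhangs

Compare the two slices. At z = 7.5: the 6×17 cube contributes its full rectangle (area 102.00 mm²); the cube at (12, 15.5) does not reach this height (z outside [8, 30]); Taking the union: only the 6×17 cube is present, so the union is just that shape — area = 102.00 mm²; (rotated 85° about Z; rotation is an isometry so areas/perimeters/island counts are preserved). At z = 13.2: the cube does not reach this height (z outside [0, 12]); the cube at (12, 15.5) is present — its section is the full 15.5×23 rectangle (area 356.50 mm²); Merging all regions: only the 15.5×23 cube at (12, 15.5) is present, so the union is just that shape — area = 356.50 mm²; (rotated 85° about Z; rotation is an isometry so areas/perimeters/island counts are preserved). Checking containment: at z = 13.2 the cross-section extends beyond the z = 7.5 cross-section by about 356.50 mm².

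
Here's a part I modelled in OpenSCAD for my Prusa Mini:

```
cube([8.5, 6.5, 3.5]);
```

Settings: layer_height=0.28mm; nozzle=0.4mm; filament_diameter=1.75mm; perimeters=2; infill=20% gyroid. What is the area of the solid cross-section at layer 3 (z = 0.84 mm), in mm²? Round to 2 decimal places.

55.25 mm²

At z = 0.84 mm: the cube (footprint 8.5×6.5) is included at this height (area 55.25 mm²). Overall, the cross-section is a single solid region. Net area = 55.25 mm².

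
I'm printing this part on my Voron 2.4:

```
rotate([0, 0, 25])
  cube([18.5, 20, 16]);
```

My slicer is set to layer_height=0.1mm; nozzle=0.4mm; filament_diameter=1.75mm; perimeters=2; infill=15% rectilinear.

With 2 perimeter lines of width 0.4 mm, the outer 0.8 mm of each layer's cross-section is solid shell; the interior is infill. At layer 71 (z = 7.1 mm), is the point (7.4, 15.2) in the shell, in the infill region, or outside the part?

infill

At z = 7.1 mm: the 18.5×20 cube contributes its full rectangle; (rotated 25° about Z; rotation is an isometry so areas/perimeters/island counts are preserved). Overall, the cross-section is a single solid region. Undo the 25° rotation: the query point maps to (13.130, 10.649) in the un-rotated model frame. The nearest boundary edge runs (18.50, 0.00)→(18.50, 20.00); distance from the point to it = 5.37 mm. The point is inside the cross-section and 5.37 mm from the nearest boundary — more than the 0.8 mm shell width (2 × 0.4), so it's in the infill interior.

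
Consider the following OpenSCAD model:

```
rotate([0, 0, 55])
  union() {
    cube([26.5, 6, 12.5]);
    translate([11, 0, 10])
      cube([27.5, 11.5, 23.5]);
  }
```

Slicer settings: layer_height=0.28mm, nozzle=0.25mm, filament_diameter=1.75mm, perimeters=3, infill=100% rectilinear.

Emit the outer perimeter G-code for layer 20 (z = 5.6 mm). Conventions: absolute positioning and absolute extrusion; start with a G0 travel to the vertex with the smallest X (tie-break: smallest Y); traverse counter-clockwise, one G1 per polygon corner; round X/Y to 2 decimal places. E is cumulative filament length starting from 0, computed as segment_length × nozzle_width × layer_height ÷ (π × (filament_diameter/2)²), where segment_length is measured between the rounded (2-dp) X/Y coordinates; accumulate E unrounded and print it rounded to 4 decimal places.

At z = 5.6 mm: the cube is present — its section is the full 26.5×6 rectangle; the cube at (11, 0) is absent (z outside [10, 33.5]); Taking the union: only the 26.5×6 cube is present, so the union is just that shape — 1 connected region; (whole slice rotated 55° about Z — lengths, areas and connectivity unchanged). The outline is a single polygon with 4 vertices. Extrusion per mm of travel: 0.25 × 0.28 / (π × 0.875²) = 0.029103. Accumulating E over each segment gives final E = 1.8916.

G0 X-4.91 Y3.44 Z5.60
G1 X0.00 Y0.00 E0.1745
G1 X15.20 Y21.71 E0.9458
G1 X10.28 Y25.15 E1.1205
G1 X-4.91 Y3.44 E1.8916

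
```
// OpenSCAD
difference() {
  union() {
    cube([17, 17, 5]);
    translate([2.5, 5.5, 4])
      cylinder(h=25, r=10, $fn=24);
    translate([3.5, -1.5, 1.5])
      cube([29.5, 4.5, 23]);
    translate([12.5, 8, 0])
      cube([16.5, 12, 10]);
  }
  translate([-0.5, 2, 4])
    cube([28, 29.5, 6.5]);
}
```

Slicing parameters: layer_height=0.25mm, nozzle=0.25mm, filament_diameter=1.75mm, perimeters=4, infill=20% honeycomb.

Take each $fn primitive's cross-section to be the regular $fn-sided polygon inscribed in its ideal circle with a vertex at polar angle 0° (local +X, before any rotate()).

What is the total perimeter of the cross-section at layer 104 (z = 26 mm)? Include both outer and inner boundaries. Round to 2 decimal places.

At z = 26 mm: the cube is absent (z outside [0, 5]); the r=10 cylinder at (2.5, 5.5) gives a regular 24-gon of circumradius 10 (constant along its height) (perimeter = 2·24·10.000·sin(180°/24) = 62.65 mm); the cube at (3.5, -1.5) does not reach this height (z outside [1.5, 24.5]); the cube at (12.5, 8) does not reach this height (z outside [0, 10]); Combining (union): only the r=10 cylinder at (2.5, 5.5) is present, so the union is just that shape — boundary = 62.65 mm; the cube at (-0.5, 2) is not intersected at this z (z outside [4, 10.5]); Taking the first minus the rest: none of the subtracted shapes is present at this height, so that combined region is unchanged — boundary = 62.65 mm. Overall, the cross-section is a single solid region. Total boundary length (outer) = 62.65 mm.

62.65 mm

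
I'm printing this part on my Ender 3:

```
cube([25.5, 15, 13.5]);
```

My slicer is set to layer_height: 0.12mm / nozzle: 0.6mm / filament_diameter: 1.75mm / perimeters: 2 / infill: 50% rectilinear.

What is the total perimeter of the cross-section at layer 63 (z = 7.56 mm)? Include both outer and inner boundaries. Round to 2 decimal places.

81.00 mm

At z = 7.56 mm: the cube is present — its section is the full 25.5×15 rectangle (perimeter 81.00 mm). Overall, the cross-section is a single solid region. Total boundary length (outer) = 81.00 mm.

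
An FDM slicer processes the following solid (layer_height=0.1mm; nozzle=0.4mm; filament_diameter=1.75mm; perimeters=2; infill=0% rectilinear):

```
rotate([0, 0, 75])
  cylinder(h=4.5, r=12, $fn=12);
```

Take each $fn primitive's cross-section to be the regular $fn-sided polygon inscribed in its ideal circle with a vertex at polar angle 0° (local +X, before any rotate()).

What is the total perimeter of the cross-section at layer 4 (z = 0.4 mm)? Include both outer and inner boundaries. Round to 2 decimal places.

74.54 mm

At z = 0.4 mm: the r=12 cylinder contributes a regular 12-gon of circumradius 12 (perimeter = 2·12·12.000·sin(180°/12) = 74.54 mm); (whole slice rotated 75° about Z — lengths, areas and connectivity unchanged). Overall, the cross-section is a single solid region. Total boundary length (outer) = 74.54 mm.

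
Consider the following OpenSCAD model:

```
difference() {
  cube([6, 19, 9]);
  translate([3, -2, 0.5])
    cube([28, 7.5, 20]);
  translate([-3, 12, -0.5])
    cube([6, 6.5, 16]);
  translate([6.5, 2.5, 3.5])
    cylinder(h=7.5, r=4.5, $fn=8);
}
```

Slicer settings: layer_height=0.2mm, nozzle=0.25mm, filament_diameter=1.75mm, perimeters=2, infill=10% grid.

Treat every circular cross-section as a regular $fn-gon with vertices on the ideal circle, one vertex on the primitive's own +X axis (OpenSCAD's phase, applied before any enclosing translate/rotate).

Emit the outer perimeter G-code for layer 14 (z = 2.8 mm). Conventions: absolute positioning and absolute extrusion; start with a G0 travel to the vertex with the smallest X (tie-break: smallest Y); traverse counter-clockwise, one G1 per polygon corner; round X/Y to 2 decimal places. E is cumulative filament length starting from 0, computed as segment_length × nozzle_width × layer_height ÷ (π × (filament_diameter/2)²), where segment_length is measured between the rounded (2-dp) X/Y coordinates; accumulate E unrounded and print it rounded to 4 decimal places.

At z = 2.8 mm: the cube (footprint 6×19) is included at this height; the cube at (3, -2) is present — its section is the full 28×7.5 rectangle; the cube at (-3, 12) (footprint 6×6.5) is included at this height; the cylinder at (6.5, 2.5) is not intersected at this z (z outside [3.5, 11]); Taking the first minus the rest: starting from the 6×19 cube, the 28×7.5 cube at (3, -2) partially overlaps it — only the 16.50 mm² overlap (of its 210.00 mm²) is removed, clipping the outline; the 6×6.5 cube at (-3, 12) partially overlaps it — only the 19.50 mm² overlap (of its 39.00 mm²) is removed, clipping the outline — 1 connected region. The outline is a single polygon with 10 vertices. Extrusion per mm of travel: 0.25 × 0.2 / (π × 0.875²) = 0.020788. Accumulating E over each segment gives final E = 1.1641.

G0 X0.00 Y0.00 Z2.80
G1 X3.00 Y0.00 E0.0624
G1 X3.00 Y5.50 E0.1767
G1 X6.00 Y5.50 E0.2391
G1 X6.00 Y19.00 E0.5197
G1 X0.00 Y19.00 E0.6444
G1 X0.00 Y18.50 E0.6548
G1 X3.00 Y18.50 E0.7172
G1 X3.00 Y12.00 E0.8523
G1 X0.00 Y12.00 E0.9147
G1 X0.00 Y0.00 E1.1641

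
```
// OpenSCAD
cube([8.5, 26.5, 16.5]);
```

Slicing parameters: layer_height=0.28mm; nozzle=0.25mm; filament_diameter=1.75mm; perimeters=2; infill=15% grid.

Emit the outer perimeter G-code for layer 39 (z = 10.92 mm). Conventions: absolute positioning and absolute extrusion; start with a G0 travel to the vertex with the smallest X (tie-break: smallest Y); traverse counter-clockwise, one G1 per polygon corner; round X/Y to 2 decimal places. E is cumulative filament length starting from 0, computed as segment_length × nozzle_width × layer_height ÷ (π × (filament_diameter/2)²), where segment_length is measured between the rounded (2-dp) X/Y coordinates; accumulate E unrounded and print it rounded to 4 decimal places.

G0 X0.00 Y0.00 Z10.92
G1 X8.50 Y0.00 E0.2474
G1 X8.50 Y26.50 E1.0186
G1 X0.00 Y26.50 E1.2660
G1 X0.00 Y0.00 E2.0372

At z = 10.92 mm: the 8.5×26.5 cube contributes its full rectangle. The outline is a single polygon with 4 vertices. Extrusion per mm of travel: 0.25 × 0.28 / (π × 0.875²) = 0.029103. Accumulating E over each segment gives final E = 2.0372.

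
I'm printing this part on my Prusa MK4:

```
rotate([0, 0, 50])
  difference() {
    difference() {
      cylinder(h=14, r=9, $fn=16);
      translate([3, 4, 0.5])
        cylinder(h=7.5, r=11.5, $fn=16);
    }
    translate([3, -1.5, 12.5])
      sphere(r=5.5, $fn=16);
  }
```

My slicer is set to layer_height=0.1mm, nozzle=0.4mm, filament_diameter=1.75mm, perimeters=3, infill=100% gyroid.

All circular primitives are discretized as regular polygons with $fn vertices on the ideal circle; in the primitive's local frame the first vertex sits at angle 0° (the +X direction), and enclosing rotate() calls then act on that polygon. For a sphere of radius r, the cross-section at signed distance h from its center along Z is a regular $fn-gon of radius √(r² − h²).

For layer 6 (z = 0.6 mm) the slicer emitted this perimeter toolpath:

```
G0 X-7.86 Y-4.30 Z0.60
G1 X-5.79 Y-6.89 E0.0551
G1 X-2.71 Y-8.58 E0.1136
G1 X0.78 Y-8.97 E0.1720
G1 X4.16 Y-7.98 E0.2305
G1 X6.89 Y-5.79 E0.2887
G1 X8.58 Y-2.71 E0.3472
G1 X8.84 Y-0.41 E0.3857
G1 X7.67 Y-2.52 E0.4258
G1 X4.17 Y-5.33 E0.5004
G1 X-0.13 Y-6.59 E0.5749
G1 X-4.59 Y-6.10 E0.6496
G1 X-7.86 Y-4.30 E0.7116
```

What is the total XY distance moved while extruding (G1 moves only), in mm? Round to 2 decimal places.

Sum the Euclidean lengths of each G1 segment: total = 42.79 mm.

42.79 mm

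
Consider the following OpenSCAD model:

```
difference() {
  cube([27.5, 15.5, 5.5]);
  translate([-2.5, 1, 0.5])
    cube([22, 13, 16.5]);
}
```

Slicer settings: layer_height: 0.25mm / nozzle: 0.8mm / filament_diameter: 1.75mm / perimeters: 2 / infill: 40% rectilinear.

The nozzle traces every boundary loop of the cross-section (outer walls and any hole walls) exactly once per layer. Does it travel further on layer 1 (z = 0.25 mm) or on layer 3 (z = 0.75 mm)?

Layer 1 (z = 0.25): the 27.5×15.5 cube contributes its full rectangle (perimeter 86.00 mm); the cube at (-2.5, 1) is not intersected at this z (z outside [0.5, 17]); After the difference (first − rest): none of the subtracted shapes is present at this height, so the 27.5×15.5 cube is unchanged — boundary = 86.00 mm. So its perimeter = 86.00 mm. Layer 3 (z = 0.75): the 27.5×15.5 cube contributes its full rectangle (perimeter 86.00 mm); the 22×13 cube at (-2.5, 1) contributes its full rectangle (perimeter 70.00 mm); Taking the first minus the rest: starting from the 27.5×15.5 cube, the 22×13 cube at (-2.5, 1) partially overlaps it — only the 253.50 mm² overlap (of its 286.00 mm²) is removed, clipping the outline — boundary = 125.00 mm. So its perimeter = 125.00 mm. Layer 3 is larger (125.00 vs 86.00 mm).

layer 3 (z = 0.75 mm)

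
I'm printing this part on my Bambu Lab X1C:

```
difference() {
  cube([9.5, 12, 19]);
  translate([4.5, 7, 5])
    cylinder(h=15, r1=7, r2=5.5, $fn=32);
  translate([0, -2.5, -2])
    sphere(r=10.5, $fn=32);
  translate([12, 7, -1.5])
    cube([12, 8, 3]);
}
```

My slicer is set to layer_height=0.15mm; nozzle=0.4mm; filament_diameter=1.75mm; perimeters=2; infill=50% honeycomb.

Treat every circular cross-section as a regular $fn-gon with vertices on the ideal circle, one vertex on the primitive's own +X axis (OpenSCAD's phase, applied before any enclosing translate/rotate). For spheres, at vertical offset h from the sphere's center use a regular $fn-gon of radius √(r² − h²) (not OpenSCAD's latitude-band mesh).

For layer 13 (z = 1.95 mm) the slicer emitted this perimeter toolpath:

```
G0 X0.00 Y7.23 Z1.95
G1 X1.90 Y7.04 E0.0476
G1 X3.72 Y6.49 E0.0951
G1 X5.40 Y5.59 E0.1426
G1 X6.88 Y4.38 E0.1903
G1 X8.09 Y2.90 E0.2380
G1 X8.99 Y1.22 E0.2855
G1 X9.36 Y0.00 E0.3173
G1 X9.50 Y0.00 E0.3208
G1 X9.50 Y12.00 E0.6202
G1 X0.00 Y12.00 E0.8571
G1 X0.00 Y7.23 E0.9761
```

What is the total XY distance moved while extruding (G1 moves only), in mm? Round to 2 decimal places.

Sum the Euclidean lengths of each G1 segment: total = 39.13 mm.

39.13 mm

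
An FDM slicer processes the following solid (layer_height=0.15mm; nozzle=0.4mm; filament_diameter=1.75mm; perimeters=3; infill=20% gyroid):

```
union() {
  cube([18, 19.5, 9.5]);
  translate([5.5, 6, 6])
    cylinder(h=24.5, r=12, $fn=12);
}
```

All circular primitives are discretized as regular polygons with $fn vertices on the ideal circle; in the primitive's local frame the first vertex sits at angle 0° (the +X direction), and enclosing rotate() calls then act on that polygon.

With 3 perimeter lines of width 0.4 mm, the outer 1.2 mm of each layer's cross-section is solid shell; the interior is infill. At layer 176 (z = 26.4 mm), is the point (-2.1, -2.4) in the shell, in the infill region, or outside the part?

shell

At z = 26.4 mm: the cube does not reach this height (z outside [0, 9.5]); the r=12 cylinder at (5.5, 6) contributes a regular 12-gon of circumradius 12; Taking the union: only the r=12 cylinder at (5.5, 6) is present, so the union is just that shape — 1 connected region. Overall, the cross-section is a single solid region. The nearest boundary edge runs (-4.89, 0.00)→(-0.50, -4.39); distance from the point to it = 0.28 mm. The point is inside the cross-section, 0.28 mm from the nearest boundary — within the 1.2 mm shell band (3 × 0.4).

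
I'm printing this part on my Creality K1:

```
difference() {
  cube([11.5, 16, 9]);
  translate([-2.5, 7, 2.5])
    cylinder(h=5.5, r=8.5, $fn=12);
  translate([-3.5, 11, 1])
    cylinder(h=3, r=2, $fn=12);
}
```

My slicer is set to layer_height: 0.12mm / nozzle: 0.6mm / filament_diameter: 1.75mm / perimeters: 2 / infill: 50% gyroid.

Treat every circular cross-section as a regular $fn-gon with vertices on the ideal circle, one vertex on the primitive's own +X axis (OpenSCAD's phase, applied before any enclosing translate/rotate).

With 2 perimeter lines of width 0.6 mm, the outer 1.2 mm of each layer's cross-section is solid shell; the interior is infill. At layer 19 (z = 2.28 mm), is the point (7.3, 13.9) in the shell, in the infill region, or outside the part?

At z = 2.28 mm: the cube (footprint 11.5×16) is included at this height; the cylinder at (-2.5, 7) is absent (z outside [2.5, 8]); the r=2 cylinder at (-3.5, 11) gives a regular 12-gon of circumradius 2 (constant along its height); Subtracting the remaining from the first: starting from the 11.5×16 cube, the r=2 cylinder at (-3.5, 11) misses the remaining region (no effect) — 1 connected region. Overall, the cross-section is a single solid region. The nearest boundary edge runs (0.00, 16.00)→(11.50, 16.00); distance from the point to it = 2.10 mm. The point is inside the cross-section and 2.10 mm from the nearest boundary — more than the 1.2 mm shell width (2 × 0.6), so it's in the infill interior.

infill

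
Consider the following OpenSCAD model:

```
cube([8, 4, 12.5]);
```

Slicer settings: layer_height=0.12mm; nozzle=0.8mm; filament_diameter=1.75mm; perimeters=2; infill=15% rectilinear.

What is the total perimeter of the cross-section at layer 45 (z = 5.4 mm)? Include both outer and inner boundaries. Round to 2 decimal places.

24.00 mm

At z = 5.4 mm: the 8×4 cube contributes its full rectangle (perimeter 24.00 mm). Overall, the cross-section is a single solid region. Total boundary length (outer) = 24.00 mm.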